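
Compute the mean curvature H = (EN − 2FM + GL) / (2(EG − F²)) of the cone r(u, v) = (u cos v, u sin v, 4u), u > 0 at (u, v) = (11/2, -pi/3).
H = 4*sqrt(17)/187

With E = 17, F = 0, G = u^2, L = 0, M = 0, N = 4*sqrt(17)*u^2/(17*Abs(u)), assemble
  H = (EN − 2FM + GL) / (2(EG − F²)) = 2*sqrt(17)/(17*Abs(u)).
At (u, v) = (11/2, -pi/3): H = 4*sqrt(17)/187.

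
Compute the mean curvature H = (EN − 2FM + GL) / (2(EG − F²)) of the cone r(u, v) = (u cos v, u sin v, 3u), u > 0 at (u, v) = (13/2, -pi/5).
H = 3*sqrt(10)/130

With E = 10, F = 0, G = u^2, L = 0, M = 0, N = 3*sqrt(10)*u^2/(10*Abs(u)), assemble
  H = (EN − 2FM + GL) / (2(EG − F²)) = 3*sqrt(10)/(20*Abs(u)).
At (u, v) = (13/2, -pi/5): H = 3*sqrt(10)/130.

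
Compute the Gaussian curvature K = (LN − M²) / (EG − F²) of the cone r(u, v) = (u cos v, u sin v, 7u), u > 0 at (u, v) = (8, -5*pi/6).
K = 0

Coefficients of the first fundamental form: E = 50, F = 0, G = u^2.
Coefficients of the second fundamental form: L = 0, M = 0, N = 7*sqrt(2)*u^2/(10*Abs(u)).
Assemble K = (LN − M²)/(EG − F²) = 0. At (u, v) = (8, -5*pi/6): K = 0.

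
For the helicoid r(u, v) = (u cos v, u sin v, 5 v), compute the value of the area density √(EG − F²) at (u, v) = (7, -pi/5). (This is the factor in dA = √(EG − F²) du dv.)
√(EG − F²)|_{(7, -pi/5)} = sqrt(74)

E = 1, F = 0, G = u^2 + 25, so EG − F² = u^2 + 25. Taking the positive square root: √(EG − F²) = sqrt(u^2 + 25). At (u, v) = (7, -pi/5): sqrt(74).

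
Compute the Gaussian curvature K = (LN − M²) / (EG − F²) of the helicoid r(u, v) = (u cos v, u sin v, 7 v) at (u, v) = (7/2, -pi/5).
K = -16/1225

Coefficients of the first fundamental form: E = 1, F = 0, G = u^2 + 49.
Coefficients of the second fundamental form: L = 0, M = -7/sqrt(u^2 + 49), N = 0.
Assemble K = (LN − M²)/(EG − F²) = -49/(u^2 + 49)^2. At (u, v) = (7/2, -pi/5): K = -16/1225.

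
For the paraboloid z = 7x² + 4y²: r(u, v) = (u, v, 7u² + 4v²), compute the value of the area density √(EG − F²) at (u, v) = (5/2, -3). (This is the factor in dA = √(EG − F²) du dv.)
√(EG − F²)|_{(5/2, -3)} = sqrt(1802)

E = 196*u^2 + 1, F = 112*u*v, G = 64*v^2 + 1, so EG − F² = 196*u^2 + 64*v^2 + 1. Taking the positive square root: √(EG − F²) = sqrt(196*u^2 + 64*v^2 + 1). At (u, v) = (5/2, -3): sqrt(1802).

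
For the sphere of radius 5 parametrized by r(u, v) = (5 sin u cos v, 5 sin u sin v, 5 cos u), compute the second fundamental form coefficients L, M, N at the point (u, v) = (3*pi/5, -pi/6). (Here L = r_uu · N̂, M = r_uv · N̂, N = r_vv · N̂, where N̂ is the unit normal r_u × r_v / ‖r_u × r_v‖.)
L = -5;  M = 0;  N = -25/8 - 5*sqrt(5)/8

Compute the unit normal N̂(u, v) = (sin(u)^2*cos(v)/Abs(sin(u)), sin(u)^2*sin(v)/Abs(sin(u)), sin(2*u)/(2*Abs(sin(u)))), and the second partials r_uu, r_uv, r_vv. Take dot products:
  L(u, v) = r_uu · N̂ = -5*sin(u)/Abs(sin(u)),
  M(u, v) = r_uv · N̂ = 0,
  N(u, v) = r_vv · N̂ = -5*sin(u)^3/Abs(sin(u)).
Evaluating at (u, v) = (3*pi/5, -pi/6):
  L = -5, M = 0, N = -25/8 - 5*sqrt(5)/8.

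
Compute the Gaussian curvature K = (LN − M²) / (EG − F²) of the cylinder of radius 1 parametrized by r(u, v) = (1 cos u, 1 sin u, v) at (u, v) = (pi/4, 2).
K = 0

Coefficients of the first fundamental form: E = 1, F = 0, G = 1.
Coefficients of the second fundamental form: L = -1, M = 0, N = 0.
Assemble K = (LN − M²)/(EG − F²) = 0. At (u, v) = (pi/4, 2): K = 0.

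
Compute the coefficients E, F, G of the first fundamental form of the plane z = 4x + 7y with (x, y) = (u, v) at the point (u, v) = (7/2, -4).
E = 17;  F = 28;  G = 50

Partials: r_u = (1, 0, 4), r_v = (0, 1, 7). As functions of (u, v):
  E = r_u · r_u = 17,
  F = r_u · r_v = 28,
  G = r_v · r_v = 50.
Evaluating at (u, v) = (7/2, -4): E = 17, F = 28, G = 50.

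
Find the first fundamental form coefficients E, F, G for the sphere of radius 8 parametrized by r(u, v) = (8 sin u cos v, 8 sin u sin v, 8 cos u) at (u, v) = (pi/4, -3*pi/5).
E = 64;  F = 0;  G = 32

Partials: r_u = (8*cos(u)*cos(v), 8*sin(v)*cos(u), -8*sin(u)), r_v = (-8*sin(u)*sin(v), 8*sin(u)*cos(v), 0). As functions of (u, v):
  E = r_u · r_u = 64,
  F = r_u · r_v = 0,
  G = r_v · r_v = 64*sin(u)^2.
Evaluating at (u, v) = (pi/4, -3*pi/5): E = 64, F = 0, G = 32.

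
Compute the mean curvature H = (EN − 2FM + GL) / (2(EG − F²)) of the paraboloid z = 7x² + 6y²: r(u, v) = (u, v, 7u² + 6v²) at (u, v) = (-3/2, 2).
H = 6691*sqrt(1018)/1036324

With E = 196*u^2 + 1, F = 168*u*v, G = 144*v^2 + 1, L = 14/sqrt(196*u^2 + 144*v^2 + 1), M = 0, N = 12/sqrt(196*u^2 + 144*v^2 + 1), assemble
  H = (EN − 2FM + GL) / (2(EG − F²)) = (1176*u^2 + 1008*v^2 + 13)/(196*u^2 + 144*v^2 + 1)^(3/2).
At (u, v) = (-3/2, 2): H = 6691*sqrt(1018)/1036324.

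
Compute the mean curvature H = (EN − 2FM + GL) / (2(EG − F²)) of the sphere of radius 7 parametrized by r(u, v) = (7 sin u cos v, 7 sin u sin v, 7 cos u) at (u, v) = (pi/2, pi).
H = -1/7

With E = 49, F = 0, G = 49*sin(u)^2, L = -7*sin(u)/Abs(sin(u)), M = 0, N = -7*sin(u)^3/Abs(sin(u)), assemble
  H = (EN − 2FM + GL) / (2(EG − F²)) = -sin(u)/(7*Abs(sin(u))).
At (u, v) = (pi/2, pi): H = -1/7.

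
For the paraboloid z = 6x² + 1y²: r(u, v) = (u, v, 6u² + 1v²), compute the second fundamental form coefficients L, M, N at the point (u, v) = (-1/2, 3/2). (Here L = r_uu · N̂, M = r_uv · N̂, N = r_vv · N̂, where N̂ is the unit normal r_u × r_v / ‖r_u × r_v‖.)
L = 6*sqrt(46)/23;  M = 0;  N = sqrt(46)/23

Compute the unit normal N̂(u, v) = (-12*u/sqrt(144*u^2 + 4*v^2 + 1), -2*v/sqrt(144*u^2 + 4*v^2 + 1), 1/sqrt(144*u^2 + 4*v^2 + 1)), and the second partials r_uu, r_uv, r_vv. Take dot products:
  L(u, v) = r_uu · N̂ = 12/sqrt(144*u^2 + 4*v^2 + 1),
  M(u, v) = r_uv · N̂ = 0,
  N(u, v) = r_vv · N̂ = 2/sqrt(144*u^2 + 4*v^2 + 1).
Evaluating at (u, v) = (-1/2, 3/2):
  L = 6*sqrt(46)/23, M = 0, N = sqrt(46)/23.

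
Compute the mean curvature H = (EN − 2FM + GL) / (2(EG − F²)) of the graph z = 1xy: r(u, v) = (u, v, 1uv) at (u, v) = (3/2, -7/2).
H = 21*sqrt(62)/1922

With E = v^2 + 1, F = u*v, G = u^2 + 1, L = 0, M = 1/sqrt(u^2 + v^2 + 1), N = 0, assemble
  H = (EN − 2FM + GL) / (2(EG − F²)) = -u*v/(u^2 + v^2 + 1)^(3/2).
At (u, v) = (3/2, -7/2): H = 21*sqrt(62)/1922.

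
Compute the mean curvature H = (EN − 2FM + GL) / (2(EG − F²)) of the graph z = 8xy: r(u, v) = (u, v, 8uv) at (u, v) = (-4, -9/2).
H = -9216*sqrt(2321)/5387041

With E = 64*v^2 + 1, F = 64*u*v, G = 64*u^2 + 1, L = 0, M = 8/sqrt(64*u^2 + 64*v^2 + 1), N = 0, assemble
  H = (EN − 2FM + GL) / (2(EG − F²)) = -512*u*v/(64*u^2 + 64*v^2 + 1)^(3/2).
At (u, v) = (-4, -9/2): H = -9216*sqrt(2321)/5387041.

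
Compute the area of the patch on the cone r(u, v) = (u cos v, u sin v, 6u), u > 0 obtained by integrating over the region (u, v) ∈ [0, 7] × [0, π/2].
Area = 49*sqrt(37)*pi/4

Area = ∫∫ √(EG − F²) du dv with √(EG − F²) = sqrt(37)*Abs(u). Integrating over [0, 7] × [0, π/2] gives 49*sqrt(37)*pi/4.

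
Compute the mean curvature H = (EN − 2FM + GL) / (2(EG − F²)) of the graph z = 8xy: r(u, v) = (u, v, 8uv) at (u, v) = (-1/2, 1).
H = 256/729

With E = 64*v^2 + 1, F = 64*u*v, G = 64*u^2 + 1, L = 0, M = 8/sqrt(64*u^2 + 64*v^2 + 1), N = 0, assemble
  H = (EN − 2FM + GL) / (2(EG − F²)) = -512*u*v/(64*u^2 + 64*v^2 + 1)^(3/2).
At (u, v) = (-1/2, 1): H = 256/729.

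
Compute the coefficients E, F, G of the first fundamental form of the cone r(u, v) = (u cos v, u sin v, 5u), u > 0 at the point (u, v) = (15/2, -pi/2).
E = 26;  F = 0;  G = 225/4

Partials: r_u = (cos(v), sin(v), 5), r_v = (-u*sin(v), u*cos(v), 0). As functions of (u, v):
  E = r_u · r_u = 26,
  F = r_u · r_v = 0,
  G = r_v · r_v = u^2.
Evaluating at (u, v) = (15/2, -pi/2): E = 26, F = 0, G = 225/4.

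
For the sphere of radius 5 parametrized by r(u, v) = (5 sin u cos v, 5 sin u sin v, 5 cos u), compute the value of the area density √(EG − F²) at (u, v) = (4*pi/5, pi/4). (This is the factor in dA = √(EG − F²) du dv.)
√(EG − F²)|_{(4*pi/5, pi/4)} = 25*sqrt(10 - 2*sqrt(5))/4

E = 25, F = 0, G = 25*sin(u)^2, so EG − F² = 625*sin(u)^2. Taking the positive square root: √(EG − F²) = 25*Abs(sin(u)). At (u, v) = (4*pi/5, pi/4): 25*sqrt(10 - 2*sqrt(5))/4.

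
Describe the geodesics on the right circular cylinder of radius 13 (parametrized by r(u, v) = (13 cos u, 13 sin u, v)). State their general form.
The cylinder is flat (K = 0) and locally isometric to the plane via the development (u, v) ↦ (13 u, v). Geodesics are the pre-images of straight lines: circles (v constant), vertical lines (u constant), and helices (v = c · u + d) for constants c, d.

A right cylinder has E = 13², F = 0, G = 1, so EG − F² = 13², and L = −13, M = N = 0, giving K = (LN − M²)/(EG − F²) = 0 everywhere. A flat surface is locally isometric to the Euclidean plane via the map (u, v) ↦ (13 u, v). Straight lines in the (x̃, ỹ) plane pull back to: (a) horizontal circles (v = const), (b) vertical generators (u = const), and (c) helices (13 u tan θ = v, i.e. v = c · u + d).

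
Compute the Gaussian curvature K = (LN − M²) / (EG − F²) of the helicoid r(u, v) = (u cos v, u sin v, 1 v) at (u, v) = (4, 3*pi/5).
K = -1/289

Coefficients of the first fundamental form: E = 1, F = 0, G = u^2 + 1.
Coefficients of the second fundamental form: L = 0, M = -1/sqrt(u^2 + 1), N = 0.
Assemble K = (LN − M²)/(EG − F²) = -1/(u^2 + 1)^2. At (u, v) = (4, 3*pi/5): K = -1/289.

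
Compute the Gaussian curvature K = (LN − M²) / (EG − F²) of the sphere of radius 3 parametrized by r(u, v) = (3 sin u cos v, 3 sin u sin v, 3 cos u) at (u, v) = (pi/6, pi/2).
K = 1/9

Coefficients of the first fundamental form: E = 9, F = 0, G = 9*sin(u)^2.
Coefficients of the second fundamental form: L = -3*sin(u)/Abs(sin(u)), M = 0, N = -3*sin(u)^3/Abs(sin(u)).
Assemble K = (LN − M²)/(EG − F²) = 1/9. At (u, v) = (pi/6, pi/2): K = 1/9.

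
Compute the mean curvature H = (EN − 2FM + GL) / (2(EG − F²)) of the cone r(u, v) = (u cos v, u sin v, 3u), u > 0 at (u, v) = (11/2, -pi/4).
H = 3*sqrt(10)/110

With E = 10, F = 0, G = u^2, L = 0, M = 0, N = 3*sqrt(10)*u^2/(10*Abs(u)), assemble
  H = (EN − 2FM + GL) / (2(EG − F²)) = 3*sqrt(10)/(20*Abs(u)).
At (u, v) = (11/2, -pi/4): H = 3*sqrt(10)/110.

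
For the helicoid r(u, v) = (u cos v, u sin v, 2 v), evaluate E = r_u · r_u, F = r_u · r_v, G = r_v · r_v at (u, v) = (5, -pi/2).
E = 1;  F = 0;  G = 29

Partials: r_u = (cos(v), sin(v), 0), r_v = (-u*sin(v), u*cos(v), 2). As functions of (u, v):
  E = r_u · r_u = 1,
  F = r_u · r_v = 0,
  G = r_v · r_v = u^2 + 4.
Evaluating at (u, v) = (5, -pi/2): E = 1, F = 0, G = 29.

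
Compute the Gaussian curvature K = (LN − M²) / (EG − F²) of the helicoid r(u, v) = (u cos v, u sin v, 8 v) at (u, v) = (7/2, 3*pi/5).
K = -1024/93025

Coefficients of the first fundamental form: E = 1, F = 0, G = u^2 + 64.
Coefficients of the second fundamental form: L = 0, M = -8/sqrt(u^2 + 64), N = 0.
Assemble K = (LN − M²)/(EG − F²) = -64/(u^2 + 64)^2. At (u, v) = (7/2, 3*pi/5): K = -1024/93025.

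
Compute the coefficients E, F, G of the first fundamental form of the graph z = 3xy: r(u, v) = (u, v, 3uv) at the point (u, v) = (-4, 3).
E = 82;  F = -108;  G = 145

Partials: r_u = (1, 0, 3*v), r_v = (0, 1, 3*u). As functions of (u, v):
  E = r_u · r_u = 9*v^2 + 1,
  F = r_u · r_v = 9*u*v,
  G = r_v · r_v = 9*u^2 + 1.
Evaluating at (u, v) = (-4, 3): E = 82, F = -108, G = 145.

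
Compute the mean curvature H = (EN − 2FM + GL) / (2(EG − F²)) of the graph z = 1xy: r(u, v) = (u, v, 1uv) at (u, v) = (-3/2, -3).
H = -36/343

With E = v^2 + 1, F = u*v, G = u^2 + 1, L = 0, M = 1/sqrt(u^2 + v^2 + 1), N = 0, assemble
  H = (EN − 2FM + GL) / (2(EG − F²)) = -u*v/(u^2 + v^2 + 1)^(3/2).
At (u, v) = (-3/2, -3): H = -36/343.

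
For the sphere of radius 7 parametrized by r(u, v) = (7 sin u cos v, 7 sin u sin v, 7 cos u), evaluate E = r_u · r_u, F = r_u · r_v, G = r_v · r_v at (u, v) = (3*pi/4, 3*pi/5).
E = 49;  F = 0;  G = 49/2

Partials: r_u = (7*cos(u)*cos(v), 7*sin(v)*cos(u), -7*sin(u)), r_v = (-7*sin(u)*sin(v), 7*sin(u)*cos(v), 0). As functions of (u, v):
  E = r_u · r_u = 49,
  F = r_u · r_v = 0,
  G = r_v · r_v = 49*sin(u)^2.
Evaluating at (u, v) = (3*pi/4, 3*pi/5): E = 49, F = 0, G = 49/2.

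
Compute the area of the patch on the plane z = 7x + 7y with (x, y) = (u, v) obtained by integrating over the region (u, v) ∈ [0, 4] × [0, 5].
Area = 60*sqrt(11)

Area = ∫∫ √(EG − F²) du dv with √(EG − F²) = 3*sqrt(11). Integrating over [0, 4] × [0, 5] gives 60*sqrt(11).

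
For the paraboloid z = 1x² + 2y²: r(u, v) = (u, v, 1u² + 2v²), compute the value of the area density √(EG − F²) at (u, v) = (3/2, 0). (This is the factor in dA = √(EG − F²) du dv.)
√(EG − F²)|_{(3/2, 0)} = sqrt(10)

E = 4*u^2 + 1, F = 8*u*v, G = 16*v^2 + 1, so EG − F² = 4*u^2 + 16*v^2 + 1. Taking the positive square root: √(EG − F²) = sqrt(4*u^2 + 16*v^2 + 1). At (u, v) = (3/2, 0): sqrt(10).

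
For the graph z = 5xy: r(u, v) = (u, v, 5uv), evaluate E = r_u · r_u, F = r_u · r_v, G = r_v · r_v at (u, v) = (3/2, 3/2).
E = 229/4;  F = 225/4;  G = 229/4

Partials: r_u = (1, 0, 5*v), r_v = (0, 1, 5*u). As functions of (u, v):
  E = r_u · r_u = 25*v^2 + 1,
  F = r_u · r_v = 25*u*v,
  G = r_v · r_v = 25*u^2 + 1.
Evaluating at (u, v) = (3/2, 3/2): E = 229/4, F = 225/4, G = 229/4.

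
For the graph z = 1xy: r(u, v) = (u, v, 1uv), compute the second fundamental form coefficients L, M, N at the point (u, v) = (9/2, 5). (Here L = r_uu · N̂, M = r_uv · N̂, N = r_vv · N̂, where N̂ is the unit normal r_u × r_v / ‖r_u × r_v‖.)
L = 0;  M = 2*sqrt(185)/185;  N = 0

Compute the unit normal N̂(u, v) = (-v/sqrt(u^2 + v^2 + 1), -u/sqrt(u^2 + v^2 + 1), 1/sqrt(u^2 + v^2 + 1)), and the second partials r_uu, r_uv, r_vv. Take dot products:
  L(u, v) = r_uu · N̂ = 0,
  M(u, v) = r_uv · N̂ = 1/sqrt(u^2 + v^2 + 1),
  N(u, v) = r_vv · N̂ = 0.
Evaluating at (u, v) = (9/2, 5):
  L = 0, M = 2*sqrt(185)/185, N = 0.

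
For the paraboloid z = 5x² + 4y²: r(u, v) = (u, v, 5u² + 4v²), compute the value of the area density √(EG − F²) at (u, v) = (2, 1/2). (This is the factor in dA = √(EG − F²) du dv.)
√(EG − F²)|_{(2, 1/2)} = sqrt(417)

E = 100*u^2 + 1, F = 80*u*v, G = 64*v^2 + 1, so EG − F² = 100*u^2 + 64*v^2 + 1. Taking the positive square root: √(EG − F²) = sqrt(100*u^2 + 64*v^2 + 1). At (u, v) = (2, 1/2): sqrt(417).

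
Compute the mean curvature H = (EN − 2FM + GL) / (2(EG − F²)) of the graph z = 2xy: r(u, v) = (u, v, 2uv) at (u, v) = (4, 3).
H = -96*sqrt(101)/10201

With E = 4*v^2 + 1, F = 4*u*v, G = 4*u^2 + 1, L = 0, M = 2/sqrt(4*u^2 + 4*v^2 + 1), N = 0, assemble
  H = (EN − 2FM + GL) / (2(EG − F²)) = -8*u*v/(4*u^2 + 4*v^2 + 1)^(3/2).
At (u, v) = (4, 3): H = -96*sqrt(101)/10201.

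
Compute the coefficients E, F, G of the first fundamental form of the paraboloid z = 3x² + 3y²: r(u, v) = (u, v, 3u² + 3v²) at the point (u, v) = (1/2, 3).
E = 10;  F = 54;  G = 325

Partials: r_u = (1, 0, 6*u), r_v = (0, 1, 6*v). As functions of (u, v):
  E = r_u · r_u = 36*u^2 + 1,
  F = r_u · r_v = 36*u*v,
  G = r_v · r_v = 36*v^2 + 1.
Evaluating at (u, v) = (1/2, 3): E = 10, F = 54, G = 325.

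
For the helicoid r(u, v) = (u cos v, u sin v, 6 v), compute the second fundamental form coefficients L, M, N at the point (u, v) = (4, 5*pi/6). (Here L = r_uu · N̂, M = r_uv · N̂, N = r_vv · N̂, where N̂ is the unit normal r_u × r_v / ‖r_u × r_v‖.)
L = 0;  M = -3*sqrt(13)/13;  N = 0

Compute the unit normal N̂(u, v) = (6*sin(v)/sqrt(u^2 + 36), -6*cos(v)/sqrt(u^2 + 36), u/sqrt(u^2 + 36)), and the second partials r_uu, r_uv, r_vv. Take dot products:
  L(u, v) = r_uu · N̂ = 0,
  M(u, v) = r_uv · N̂ = -6/sqrt(u^2 + 36),
  N(u, v) = r_vv · N̂ = 0.
Evaluating at (u, v) = (4, 5*pi/6):
  L = 0, M = -3*sqrt(13)/13, N = 0.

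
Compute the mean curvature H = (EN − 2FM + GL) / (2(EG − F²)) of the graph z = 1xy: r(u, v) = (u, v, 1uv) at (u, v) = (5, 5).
H = -25*sqrt(51)/2601

With E = v^2 + 1, F = u*v, G = u^2 + 1, L = 0, M = 1/sqrt(u^2 + v^2 + 1), N = 0, assemble
  H = (EN − 2FM + GL) / (2(EG − F²)) = -u*v/(u^2 + v^2 + 1)^(3/2).
At (u, v) = (5, 5): H = -25*sqrt(51)/2601.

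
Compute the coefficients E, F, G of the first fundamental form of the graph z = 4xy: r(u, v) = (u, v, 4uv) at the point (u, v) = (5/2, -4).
E = 257;  F = -160;  G = 101

Partials: r_u = (1, 0, 4*v), r_v = (0, 1, 4*u). As functions of (u, v):
  E = r_u · r_u = 16*v^2 + 1,
  F = r_u · r_v = 16*u*v,
  G = r_v · r_v = 16*u^2 + 1.
Evaluating at (u, v) = (5/2, -4): E = 257, F = -160, G = 101.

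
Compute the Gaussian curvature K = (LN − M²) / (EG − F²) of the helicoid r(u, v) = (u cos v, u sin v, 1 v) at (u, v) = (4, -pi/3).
K = -1/289

Coefficients of the first fundamental form: E = 1, F = 0, G = u^2 + 1.
Coefficients of the second fundamental form: L = 0, M = -1/sqrt(u^2 + 1), N = 0.
Assemble K = (LN − M²)/(EG − F²) = -1/(u^2 + 1)^2. At (u, v) = (4, -pi/3): K = -1/289.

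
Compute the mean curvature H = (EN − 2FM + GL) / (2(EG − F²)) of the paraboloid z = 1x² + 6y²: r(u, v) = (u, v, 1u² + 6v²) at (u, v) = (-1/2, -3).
H = 119*sqrt(1298)/153164

With E = 4*u^2 + 1, F = 24*u*v, G = 144*v^2 + 1, L = 2/sqrt(4*u^2 + 144*v^2 + 1), M = 0, N = 12/sqrt(4*u^2 + 144*v^2 + 1), assemble
  H = (EN − 2FM + GL) / (2(EG − F²)) = (24*u^2 + 144*v^2 + 7)/(4*u^2 + 144*v^2 + 1)^(3/2).
At (u, v) = (-1/2, -3): H = 119*sqrt(1298)/153164.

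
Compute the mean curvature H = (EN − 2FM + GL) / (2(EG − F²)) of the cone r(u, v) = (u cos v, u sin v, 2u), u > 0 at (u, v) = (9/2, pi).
H = 2*sqrt(5)/45

With E = 5, F = 0, G = u^2, L = 0, M = 0, N = 2*sqrt(5)*u^2/(5*Abs(u)), assemble
  H = (EN − 2FM + GL) / (2(EG − F²)) = sqrt(5)/(5*Abs(u)).
At (u, v) = (9/2, pi): H = 2*sqrt(5)/45.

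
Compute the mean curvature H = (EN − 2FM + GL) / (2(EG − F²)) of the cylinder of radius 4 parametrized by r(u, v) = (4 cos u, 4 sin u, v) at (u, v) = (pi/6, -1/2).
H = -1/8

With E = 16, F = 0, G = 1, L = -4, M = 0, N = 0, assemble
  H = (EN − 2FM + GL) / (2(EG − F²)) = -1/8.
At (u, v) = (pi/6, -1/2): H = -1/8.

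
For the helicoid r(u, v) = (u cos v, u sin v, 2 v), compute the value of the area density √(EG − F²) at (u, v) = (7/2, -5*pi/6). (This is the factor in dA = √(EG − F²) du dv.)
√(EG − F²)|_{(7/2, -5*pi/6)} = sqrt(65)/2

E = 1, F = 0, G = u^2 + 4, so EG − F² = u^2 + 4. Taking the positive square root: √(EG − F²) = sqrt(u^2 + 4). At (u, v) = (7/2, -5*pi/6): sqrt(65)/2.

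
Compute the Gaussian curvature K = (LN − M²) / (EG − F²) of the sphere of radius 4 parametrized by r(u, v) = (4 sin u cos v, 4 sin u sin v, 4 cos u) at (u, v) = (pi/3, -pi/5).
K = 1/16

Coefficients of the first fundamental form: E = 16, F = 0, G = 16*sin(u)^2.
Coefficients of the second fundamental form: L = -4*sin(u)/Abs(sin(u)), M = 0, N = -4*sin(u)^3/Abs(sin(u)).
Assemble K = (LN − M²)/(EG − F²) = 1/16. At (u, v) = (pi/3, -pi/5): K = 1/16.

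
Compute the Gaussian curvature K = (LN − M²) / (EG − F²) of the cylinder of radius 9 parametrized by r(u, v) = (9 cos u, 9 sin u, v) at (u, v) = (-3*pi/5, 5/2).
K = 0

Coefficients of the first fundamental form: E = 81, F = 0, G = 1.
Coefficients of the second fundamental form: L = -9, M = 0, N = 0.
Assemble K = (LN − M²)/(EG − F²) = 0. At (u, v) = (-3*pi/5, 5/2): K = 0.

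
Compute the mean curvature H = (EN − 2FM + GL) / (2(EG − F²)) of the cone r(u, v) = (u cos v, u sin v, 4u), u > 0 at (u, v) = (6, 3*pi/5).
H = sqrt(17)/51

With E = 17, F = 0, G = u^2, L = 0, M = 0, N = 4*sqrt(17)*u^2/(17*Abs(u)), assemble
  H = (EN − 2FM + GL) / (2(EG − F²)) = 2*sqrt(17)/(17*Abs(u)).
At (u, v) = (6, 3*pi/5): H = sqrt(17)/51.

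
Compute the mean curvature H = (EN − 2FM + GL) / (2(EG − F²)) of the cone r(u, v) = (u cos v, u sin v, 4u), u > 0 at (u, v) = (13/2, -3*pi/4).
H = 4*sqrt(17)/221

With E = 17, F = 0, G = u^2, L = 0, M = 0, N = 4*sqrt(17)*u^2/(17*Abs(u)), assemble
  H = (EN − 2FM + GL) / (2(EG − F²)) = 2*sqrt(17)/(17*Abs(u)).
At (u, v) = (13/2, -3*pi/4): H = 4*sqrt(17)/221.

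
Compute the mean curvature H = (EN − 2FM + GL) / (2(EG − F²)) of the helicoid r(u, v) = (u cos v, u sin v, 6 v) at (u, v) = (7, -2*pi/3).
H = 0

With E = 1, F = 0, G = u^2 + 36, L = 0, M = -6/sqrt(u^2 + 36), N = 0, assemble
  H = (EN − 2FM + GL) / (2(EG − F²)) = 0.
At (u, v) = (7, -2*pi/3): H = 0.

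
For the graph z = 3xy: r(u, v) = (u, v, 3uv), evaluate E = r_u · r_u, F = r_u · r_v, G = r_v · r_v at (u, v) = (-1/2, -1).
E = 10;  F = 9/2;  G = 13/4

Partials: r_u = (1, 0, 3*v), r_v = (0, 1, 3*u). As functions of (u, v):
  E = r_u · r_u = 9*v^2 + 1,
  F = r_u · r_v = 9*u*v,
  G = r_v · r_v = 9*u^2 + 1.
Evaluating at (u, v) = (-1/2, -1): E = 10, F = 9/2, G = 13/4.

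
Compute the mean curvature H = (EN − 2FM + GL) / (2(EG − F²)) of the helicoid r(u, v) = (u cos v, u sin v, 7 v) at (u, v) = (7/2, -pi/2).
H = 0

With E = 1, F = 0, G = u^2 + 49, L = 0, M = -7/sqrt(u^2 + 49), N = 0, assemble
  H = (EN − 2FM + GL) / (2(EG − F²)) = 0.
At (u, v) = (7/2, -pi/2): H = 0.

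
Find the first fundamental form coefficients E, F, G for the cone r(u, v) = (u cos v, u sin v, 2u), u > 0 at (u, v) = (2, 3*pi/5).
E = 5;  F = 0;  G = 4

Partials: r_u = (cos(v), sin(v), 2), r_v = (-u*sin(v), u*cos(v), 0). As functions of (u, v):
  E = r_u · r_u = 5,
  F = r_u · r_v = 0,
  G = r_v · r_v = u^2.
Evaluating at (u, v) = (2, 3*pi/5): E = 5, F = 0, G = 4.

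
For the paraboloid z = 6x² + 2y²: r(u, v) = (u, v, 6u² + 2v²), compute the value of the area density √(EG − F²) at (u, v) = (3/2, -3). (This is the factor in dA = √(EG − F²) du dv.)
√(EG − F²)|_{(3/2, -3)} = sqrt(469)

E = 144*u^2 + 1, F = 48*u*v, G = 16*v^2 + 1, so EG − F² = 144*u^2 + 16*v^2 + 1. Taking the positive square root: √(EG − F²) = sqrt(144*u^2 + 16*v^2 + 1). At (u, v) = (3/2, -3): sqrt(469).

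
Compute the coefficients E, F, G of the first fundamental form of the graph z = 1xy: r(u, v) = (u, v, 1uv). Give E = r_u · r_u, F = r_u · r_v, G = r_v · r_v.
E = v^2 + 1;  F = u*v;  G = u^2 + 1

Compute partials: r_u = (1, 0, v), r_v = (0, 1, u). Then
  E = r_u · r_u = v^2 + 1,
  F = r_u · r_v = u*v,
  G = r_v · r_v = u^2 + 1.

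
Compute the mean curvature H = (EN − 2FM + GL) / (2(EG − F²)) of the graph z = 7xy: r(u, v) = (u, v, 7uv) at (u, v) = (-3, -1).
H = -1029*sqrt(491)/241081

With E = 49*v^2 + 1, F = 49*u*v, G = 49*u^2 + 1, L = 0, M = 7/sqrt(49*u^2 + 49*v^2 + 1), N = 0, assemble
  H = (EN − 2FM + GL) / (2(EG − F²)) = -343*u*v/(49*u^2 + 49*v^2 + 1)^(3/2).
At (u, v) = (-3, -1): H = -1029*sqrt(491)/241081.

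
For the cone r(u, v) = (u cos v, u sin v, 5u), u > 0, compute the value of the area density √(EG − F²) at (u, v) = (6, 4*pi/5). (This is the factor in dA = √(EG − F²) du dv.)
√(EG − F²)|_{(6, 4*pi/5)} = 6*sqrt(26)

E = 26, F = 0, G = u^2, so EG − F² = 26*u^2. Taking the positive square root: √(EG − F²) = sqrt(26)*Abs(u). At (u, v) = (6, 4*pi/5): 6*sqrt(26).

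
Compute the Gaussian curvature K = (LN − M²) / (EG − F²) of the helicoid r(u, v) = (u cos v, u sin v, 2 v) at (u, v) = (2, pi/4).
K = -1/16

Coefficients of the first fundamental form: E = 1, F = 0, G = u^2 + 4.
Coefficients of the second fundamental form: L = 0, M = -2/sqrt(u^2 + 4), N = 0.
Assemble K = (LN − M²)/(EG − F²) = -4/(u^2 + 4)^2. At (u, v) = (2, pi/4): K = -1/16.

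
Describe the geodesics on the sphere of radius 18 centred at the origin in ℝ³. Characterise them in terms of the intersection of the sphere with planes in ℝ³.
Geodesics on the sphere of radius 18 are great circles — circles of radius 18 obtained as the intersection of the sphere with planes through the origin (the centre of the sphere).

A curve α(t) of nonzero constant speed on the sphere of radius 18 is a geodesic iff its acceleration α̈ is everywhere normal to the surface, i.e. parallel to the radial vector α(t). Then d/dt(α × α̇) = α̇ × α̇ + α × α̈ = 0, so α × α̇ is a constant vector n ≠ 0 and α(t) · n = 0 for all t: α lies in the plane through the origin with normal n. The intersection of that plane with the sphere is a circle of radius 18 (a great circle). Conversely, a great circle traversed at constant speed has centripetal acceleration pointing at the origin, hence normal to the sphere, so every great circle is a geodesic.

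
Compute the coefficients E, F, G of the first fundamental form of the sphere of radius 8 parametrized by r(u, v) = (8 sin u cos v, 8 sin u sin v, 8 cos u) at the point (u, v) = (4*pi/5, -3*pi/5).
E = 64;  F = 0;  G = 40 - 8*sqrt(5)

Partials: r_u = (8*cos(u)*cos(v), 8*sin(v)*cos(u), -8*sin(u)), r_v = (-8*sin(u)*sin(v), 8*sin(u)*cos(v), 0). As functions of (u, v):
  E = r_u · r_u = 64,
  F = r_u · r_v = 0,
  G = r_v · r_v = 64*sin(u)^2.
Evaluating at (u, v) = (4*pi/5, -3*pi/5): E = 64, F = 0, G = 40 - 8*sqrt(5).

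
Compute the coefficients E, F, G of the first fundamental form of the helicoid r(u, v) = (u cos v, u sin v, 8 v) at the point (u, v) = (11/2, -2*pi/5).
E = 1;  F = 0;  G = 377/4

Partials: r_u = (cos(v), sin(v), 0), r_v = (-u*sin(v), u*cos(v), 8). As functions of (u, v):
  E = r_u · r_u = 1,
  F = r_u · r_v = 0,
  G = r_v · r_v = u^2 + 64.
Evaluating at (u, v) = (11/2, -2*pi/5): E = 1, F = 0, G = 377/4.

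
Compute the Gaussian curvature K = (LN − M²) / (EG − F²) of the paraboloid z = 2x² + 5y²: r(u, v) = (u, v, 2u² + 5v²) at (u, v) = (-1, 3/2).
K = 10/14641

Coefficients of the first fundamental form: E = 16*u^2 + 1, F = 40*u*v, G = 100*v^2 + 1.
Coefficients of the second fundamental form: L = 4/sqrt(16*u^2 + 100*v^2 + 1), M = 0, N = 10/sqrt(16*u^2 + 100*v^2 + 1).
Assemble K = (LN − M²)/(EG − F²) = 40/(256*u^4 + 3200*u^2*v^2 + 32*u^2 + 10000*v^4 + 200*v^2 + 1). At (u, v) = (-1, 3/2): K = 10/14641.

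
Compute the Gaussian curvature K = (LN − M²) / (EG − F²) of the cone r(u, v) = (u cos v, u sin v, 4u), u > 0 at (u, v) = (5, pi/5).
K = 0

Coefficients of the first fundamental form: E = 17, F = 0, G = u^2.
Coefficients of the second fundamental form: L = 0, M = 0, N = 4*sqrt(17)*u^2/(17*Abs(u)).
Assemble K = (LN − M²)/(EG − F²) = 0. At (u, v) = (5, pi/5): K = 0.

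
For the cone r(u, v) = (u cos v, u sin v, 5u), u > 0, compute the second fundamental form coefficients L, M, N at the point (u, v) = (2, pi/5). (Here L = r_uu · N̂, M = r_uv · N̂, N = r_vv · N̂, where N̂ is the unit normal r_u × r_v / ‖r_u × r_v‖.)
L = 0;  M = 0;  N = 5*sqrt(26)/13

Compute the unit normal N̂(u, v) = (-5*sqrt(26)*u*cos(v)/(26*Abs(u)), -5*sqrt(26)*u*sin(v)/(26*Abs(u)), sqrt(26)*u/(26*Abs(u))), and the second partials r_uu, r_uv, r_vv. Take dot products:
  L(u, v) = r_uu · N̂ = 0,
  M(u, v) = r_uv · N̂ = 0,
  N(u, v) = r_vv · N̂ = 5*sqrt(26)*u^2/(26*Abs(u)).
Evaluating at (u, v) = (2, pi/5):
  L = 0, M = 0, N = 5*sqrt(26)/13.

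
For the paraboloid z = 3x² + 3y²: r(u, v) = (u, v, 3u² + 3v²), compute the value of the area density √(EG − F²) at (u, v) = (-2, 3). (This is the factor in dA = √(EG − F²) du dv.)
√(EG − F²)|_{(-2, 3)} = sqrt(469)

E = 36*u^2 + 1, F = 36*u*v, G = 36*v^2 + 1, so EG − F² = 36*u^2 + 36*v^2 + 1. Taking the positive square root: √(EG − F²) = sqrt(36*u^2 + 36*v^2 + 1). At (u, v) = (-2, 3): sqrt(469).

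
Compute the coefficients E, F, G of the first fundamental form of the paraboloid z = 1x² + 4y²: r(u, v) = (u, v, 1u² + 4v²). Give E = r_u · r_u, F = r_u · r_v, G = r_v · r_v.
E = 4*u^2 + 1;  F = 16*u*v;  G = 64*v^2 + 1

Compute partials: r_u = (1, 0, 2*u), r_v = (0, 1, 8*v). Then
  E = r_u · r_u = 4*u^2 + 1,
  F = r_u · r_v = 16*u*v,
  G = r_v · r_v = 64*v^2 + 1.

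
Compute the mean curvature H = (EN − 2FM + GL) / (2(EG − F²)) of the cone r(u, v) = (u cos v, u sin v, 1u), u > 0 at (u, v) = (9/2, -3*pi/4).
H = sqrt(2)/18

With E = 2, F = 0, G = u^2, L = 0, M = 0, N = sqrt(2)*u^2/(2*Abs(u)), assemble
  H = (EN − 2FM + GL) / (2(EG − F²)) = sqrt(2)/(4*Abs(u)).
At (u, v) = (9/2, -3*pi/4): H = sqrt(2)/18.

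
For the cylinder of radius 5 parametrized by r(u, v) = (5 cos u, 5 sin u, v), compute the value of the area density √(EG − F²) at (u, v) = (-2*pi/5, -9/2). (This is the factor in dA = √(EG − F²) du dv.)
√(EG − F²)|_{(-2*pi/5, -9/2)} = 5

E = 25, F = 0, G = 1, so EG − F² = 25. Taking the positive square root: √(EG − F²) = 5. At (u, v) = (-2*pi/5, -9/2): 5.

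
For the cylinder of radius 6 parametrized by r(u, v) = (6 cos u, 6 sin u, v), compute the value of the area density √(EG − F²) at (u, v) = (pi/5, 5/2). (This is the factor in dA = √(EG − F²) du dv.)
√(EG − F²)|_{(pi/5, 5/2)} = 6

E = 36, F = 0, G = 1, so EG − F² = 36. Taking the positive square root: √(EG − F²) = 6. At (u, v) = (pi/5, 5/2): 6.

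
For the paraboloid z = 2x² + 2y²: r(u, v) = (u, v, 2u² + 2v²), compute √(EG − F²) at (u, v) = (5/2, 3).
√(EG − F²)|_{(5/2, 3)} = 7*sqrt(5)

E = 16*u^2 + 1, F = 16*u*v, G = 16*v^2 + 1; EG − F² = 16*u^2 + 16*v^2 + 1; √(EG − F²) = sqrt(16*u^2 + 16*v^2 + 1). At the given point: 7*sqrt(5).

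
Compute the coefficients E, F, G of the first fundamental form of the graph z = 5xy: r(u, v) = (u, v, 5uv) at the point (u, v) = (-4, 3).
E = 226;  F = -300;  G = 401

Partials: r_u = (1, 0, 5*v), r_v = (0, 1, 5*u). As functions of (u, v):
  E = r_u · r_u = 25*v^2 + 1,
  F = r_u · r_v = 25*u*v,
  G = r_v · r_v = 25*u^2 + 1.
Evaluating at (u, v) = (-4, 3): E = 226, F = -300, G = 401.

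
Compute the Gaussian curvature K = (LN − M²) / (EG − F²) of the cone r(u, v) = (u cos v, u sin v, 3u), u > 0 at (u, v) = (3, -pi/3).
K = 0

Coefficients of the first fundamental form: E = 10, F = 0, G = u^2.
Coefficients of the second fundamental form: L = 0, M = 0, N = 3*sqrt(10)*u^2/(10*Abs(u)).
Assemble K = (LN − M²)/(EG − F²) = 0. At (u, v) = (3, -pi/3): K = 0.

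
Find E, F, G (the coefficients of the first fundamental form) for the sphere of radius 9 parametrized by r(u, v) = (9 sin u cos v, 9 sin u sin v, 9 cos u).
E = 81;  F = 0;  G = 81*sin(u)^2

Compute partials: r_u = (9*cos(u)*cos(v), 9*sin(v)*cos(u), -9*sin(u)), r_v = (-9*sin(u)*sin(v), 9*sin(u)*cos(v), 0). Then
  E = r_u · r_u = 81,
  F = r_u · r_v = 0,
  G = r_v · r_v = 81*sin(u)^2.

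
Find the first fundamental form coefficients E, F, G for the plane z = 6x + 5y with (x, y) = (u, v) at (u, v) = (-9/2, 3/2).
E = 37;  F = 30;  G = 26

Partials: r_u = (1, 0, 6), r_v = (0, 1, 5). As functions of (u, v):
  E = r_u · r_u = 37,
  F = r_u · r_v = 30,
  G = r_v · r_v = 26.
Evaluating at (u, v) = (-9/2, 3/2): E = 37, F = 30, G = 26.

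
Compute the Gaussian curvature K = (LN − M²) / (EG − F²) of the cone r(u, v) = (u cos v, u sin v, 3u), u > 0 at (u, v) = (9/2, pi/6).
K = 0

Coefficients of the first fundamental form: E = 10, F = 0, G = u^2.
Coefficients of the second fundamental form: L = 0, M = 0, N = 3*sqrt(10)*u^2/(10*Abs(u)).
Assemble K = (LN − M²)/(EG − F²) = 0. At (u, v) = (9/2, pi/6): K = 0.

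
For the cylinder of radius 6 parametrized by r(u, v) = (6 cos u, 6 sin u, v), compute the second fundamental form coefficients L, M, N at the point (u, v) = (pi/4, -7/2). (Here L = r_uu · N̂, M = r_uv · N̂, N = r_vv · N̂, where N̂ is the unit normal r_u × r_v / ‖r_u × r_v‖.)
L = -6;  M = 0;  N = 0

Compute the unit normal N̂(u, v) = (cos(u), sin(u), 0), and the second partials r_uu, r_uv, r_vv. Take dot products:
  L(u, v) = r_uu · N̂ = -6,
  M(u, v) = r_uv · N̂ = 0,
  N(u, v) = r_vv · N̂ = 0.
Evaluating at (u, v) = (pi/4, -7/2):
  L = -6, M = 0, N = 0.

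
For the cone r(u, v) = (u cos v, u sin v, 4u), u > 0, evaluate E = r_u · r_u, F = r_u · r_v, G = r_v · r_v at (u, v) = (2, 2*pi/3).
E = 17;  F = 0;  G = 4

Partials: r_u = (cos(v), sin(v), 4), r_v = (-u*sin(v), u*cos(v), 0). As functions of (u, v):
  E = r_u · r_u = 17,
  F = r_u · r_v = 0,
  G = r_v · r_v = u^2.
Evaluating at (u, v) = (2, 2*pi/3): E = 17, F = 0, G = 4.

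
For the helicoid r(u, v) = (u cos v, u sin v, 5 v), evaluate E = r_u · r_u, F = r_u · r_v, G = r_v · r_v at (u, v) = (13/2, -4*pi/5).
E = 1;  F = 0;  G = 269/4

Partials: r_u = (cos(v), sin(v), 0), r_v = (-u*sin(v), u*cos(v), 5). As functions of (u, v):
  E = r_u · r_u = 1,
  F = r_u · r_v = 0,
  G = r_v · r_v = u^2 + 25.
Evaluating at (u, v) = (13/2, -4*pi/5): E = 1, F = 0, G = 269/4.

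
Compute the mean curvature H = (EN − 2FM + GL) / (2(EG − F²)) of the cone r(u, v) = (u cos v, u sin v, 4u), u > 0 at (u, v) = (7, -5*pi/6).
H = 2*sqrt(17)/119

With E = 17, F = 0, G = u^2, L = 0, M = 0, N = 4*sqrt(17)*u^2/(17*Abs(u)), assemble
  H = (EN − 2FM + GL) / (2(EG − F²)) = 2*sqrt(17)/(17*Abs(u)).
At (u, v) = (7, -5*pi/6): H = 2*sqrt(17)/119.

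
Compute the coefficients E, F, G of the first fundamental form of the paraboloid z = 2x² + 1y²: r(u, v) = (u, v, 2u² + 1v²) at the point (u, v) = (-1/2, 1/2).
E = 5;  F = -2;  G = 2

Partials: r_u = (1, 0, 4*u), r_v = (0, 1, 2*v). As functions of (u, v):
  E = r_u · r_u = 16*u^2 + 1,
  F = r_u · r_v = 8*u*v,
  G = r_v · r_v = 4*v^2 + 1.
Evaluating at (u, v) = (-1/2, 1/2): E = 5, F = -2, G = 2.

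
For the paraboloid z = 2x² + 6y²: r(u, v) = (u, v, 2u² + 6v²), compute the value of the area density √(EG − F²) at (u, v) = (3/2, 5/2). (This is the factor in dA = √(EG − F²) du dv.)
√(EG − F²)|_{(3/2, 5/2)} = sqrt(937)

E = 16*u^2 + 1, F = 48*u*v, G = 144*v^2 + 1, so EG − F² = 16*u^2 + 144*v^2 + 1. Taking the positive square root: √(EG − F²) = sqrt(16*u^2 + 144*v^2 + 1). At (u, v) = (3/2, 5/2): sqrt(937).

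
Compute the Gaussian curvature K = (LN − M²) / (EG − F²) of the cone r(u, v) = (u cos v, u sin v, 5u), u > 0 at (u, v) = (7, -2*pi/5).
K = 0

Coefficients of the first fundamental form: E = 26, F = 0, G = u^2.
Coefficients of the second fundamental form: L = 0, M = 0, N = 5*sqrt(26)*u^2/(26*Abs(u)).
Assemble K = (LN − M²)/(EG − F²) = 0. At (u, v) = (7, -2*pi/5): K = 0.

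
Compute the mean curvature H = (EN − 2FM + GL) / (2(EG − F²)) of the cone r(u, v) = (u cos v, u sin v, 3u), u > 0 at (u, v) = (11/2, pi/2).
H = 3*sqrt(10)/110

With E = 10, F = 0, G = u^2, L = 0, M = 0, N = 3*sqrt(10)*u^2/(10*Abs(u)), assemble
  H = (EN − 2FM + GL) / (2(EG − F²)) = 3*sqrt(10)/(20*Abs(u)).
At (u, v) = (11/2, pi/2): H = 3*sqrt(10)/110.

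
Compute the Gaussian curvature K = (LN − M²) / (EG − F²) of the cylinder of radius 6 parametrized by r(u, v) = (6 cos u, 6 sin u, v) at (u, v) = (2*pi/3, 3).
K = 0

Coefficients of the first fundamental form: E = 36, F = 0, G = 1.
Coefficients of the second fundamental form: L = -6, M = 0, N = 0.
Assemble K = (LN − M²)/(EG − F²) = 0. At (u, v) = (2*pi/3, 3): K = 0.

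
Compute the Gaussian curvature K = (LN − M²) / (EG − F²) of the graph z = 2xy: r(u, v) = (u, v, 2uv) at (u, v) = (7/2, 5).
K = -1/5625

Coefficients of the first fundamental form: E = 4*v^2 + 1, F = 4*u*v, G = 4*u^2 + 1.
Coefficients of the second fundamental form: L = 0, M = 2/sqrt(4*u^2 + 4*v^2 + 1), N = 0.
Assemble K = (LN − M²)/(EG − F²) = -4/(16*u^4 + 32*u^2*v^2 + 8*u^2 + 16*v^4 + 8*v^2 + 1). At (u, v) = (7/2, 5): K = -1/5625.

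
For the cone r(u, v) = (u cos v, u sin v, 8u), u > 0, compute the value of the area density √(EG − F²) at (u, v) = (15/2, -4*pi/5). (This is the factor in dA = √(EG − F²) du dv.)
√(EG − F²)|_{(15/2, -4*pi/5)} = 15*sqrt(65)/2

E = 65, F = 0, G = u^2, so EG − F² = 65*u^2. Taking the positive square root: √(EG − F²) = sqrt(65)*Abs(u). At (u, v) = (15/2, -4*pi/5): 15*sqrt(65)/2.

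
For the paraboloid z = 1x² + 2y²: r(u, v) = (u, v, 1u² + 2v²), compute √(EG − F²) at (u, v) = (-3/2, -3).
√(EG − F²)|_{(-3/2, -3)} = sqrt(154)

E = 4*u^2 + 1, F = 8*u*v, G = 16*v^2 + 1; EG − F² = 4*u^2 + 16*v^2 + 1; √(EG − F²) = sqrt(4*u^2 + 16*v^2 + 1). At the given point: sqrt(154).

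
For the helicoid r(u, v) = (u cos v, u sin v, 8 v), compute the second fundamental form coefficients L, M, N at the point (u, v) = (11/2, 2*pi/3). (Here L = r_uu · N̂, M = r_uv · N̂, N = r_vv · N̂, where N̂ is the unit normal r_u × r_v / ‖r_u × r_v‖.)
L = 0;  M = -16*sqrt(377)/377;  N = 0

Compute the unit normal N̂(u, v) = (8*sin(v)/sqrt(u^2 + 64), -8*cos(v)/sqrt(u^2 + 64), u/sqrt(u^2 + 64)), and the second partials r_uu, r_uv, r_vv. Take dot products:
  L(u, v) = r_uu · N̂ = 0,
  M(u, v) = r_uv · N̂ = -8/sqrt(u^2 + 64),
  N(u, v) = r_vv · N̂ = 0.
Evaluating at (u, v) = (11/2, 2*pi/3):
  L = 0, M = -16*sqrt(377)/377, N = 0.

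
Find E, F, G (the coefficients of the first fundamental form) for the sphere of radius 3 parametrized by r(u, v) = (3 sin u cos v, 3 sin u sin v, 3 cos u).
E = 9;  F = 0;  G = 9*sin(u)^2

Compute partials: r_u = (3*cos(u)*cos(v), 3*sin(v)*cos(u), -3*sin(u)), r_v = (-3*sin(u)*sin(v), 3*sin(u)*cos(v), 0). Then
  E = r_u · r_u = 9,
  F = r_u · r_v = 0,
  G = r_v · r_v = 9*sin(u)^2.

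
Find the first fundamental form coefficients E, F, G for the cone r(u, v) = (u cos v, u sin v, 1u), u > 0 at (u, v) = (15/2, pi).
E = 2;  F = 0;  G = 225/4

Partials: r_u = (cos(v), sin(v), 1), r_v = (-u*sin(v), u*cos(v), 0). As functions of (u, v):
  E = r_u · r_u = 2,
  F = r_u · r_v = 0,
  G = r_v · r_v = u^2.
Evaluating at (u, v) = (15/2, pi): E = 2, F = 0, G = 225/4.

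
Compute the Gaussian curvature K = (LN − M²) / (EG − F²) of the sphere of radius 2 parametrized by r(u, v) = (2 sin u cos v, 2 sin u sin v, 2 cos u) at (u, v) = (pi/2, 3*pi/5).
K = 1/4

Coefficients of the first fundamental form: E = 4, F = 0, G = 4*sin(u)^2.
Coefficients of the second fundamental form: L = -2*sin(u)/Abs(sin(u)), M = 0, N = -2*sin(u)^3/Abs(sin(u)).
Assemble K = (LN − M²)/(EG − F²) = 1/4. At (u, v) = (pi/2, 3*pi/5): K = 1/4.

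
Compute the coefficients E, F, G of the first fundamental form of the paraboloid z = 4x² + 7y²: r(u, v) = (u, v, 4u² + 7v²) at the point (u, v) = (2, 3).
E = 257;  F = 672;  G = 1765

Partials: r_u = (1, 0, 8*u), r_v = (0, 1, 14*v). As functions of (u, v):
  E = r_u · r_u = 64*u^2 + 1,
  F = r_u · r_v = 112*u*v,
  G = r_v · r_v = 196*v^2 + 1.
Evaluating at (u, v) = (2, 3): E = 257, F = 672, G = 1765.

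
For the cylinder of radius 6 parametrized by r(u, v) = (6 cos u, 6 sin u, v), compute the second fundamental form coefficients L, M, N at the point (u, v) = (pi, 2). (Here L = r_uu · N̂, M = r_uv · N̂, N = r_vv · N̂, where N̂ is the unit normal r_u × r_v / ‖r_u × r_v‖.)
L = -6;  M = 0;  N = 0

Compute the unit normal N̂(u, v) = (cos(u), sin(u), 0), and the second partials r_uu, r_uv, r_vv. Take dot products:
  L(u, v) = r_uu · N̂ = -6,
  M(u, v) = r_uv · N̂ = 0,
  N(u, v) = r_vv · N̂ = 0.
Evaluating at (u, v) = (pi, 2):
  L = -6, M = 0, N = 0.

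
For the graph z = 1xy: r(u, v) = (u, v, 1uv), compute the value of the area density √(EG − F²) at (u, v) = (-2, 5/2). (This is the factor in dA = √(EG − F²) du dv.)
√(EG − F²)|_{(-2, 5/2)} = 3*sqrt(5)/2

E = v^2 + 1, F = u*v, G = u^2 + 1, so EG − F² = u^2 + v^2 + 1. Taking the positive square root: √(EG − F²) = sqrt(u^2 + v^2 + 1). At (u, v) = (-2, 5/2): 3*sqrt(5)/2.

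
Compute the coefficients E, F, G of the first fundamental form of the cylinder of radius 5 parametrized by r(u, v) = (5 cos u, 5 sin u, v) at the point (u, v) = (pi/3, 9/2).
E = 25;  F = 0;  G = 1

Partials: r_u = (-5*sin(u), 5*cos(u), 0), r_v = (0, 0, 1). As functions of (u, v):
  E = r_u · r_u = 25,
  F = r_u · r_v = 0,
  G = r_v · r_v = 1.
Evaluating at (u, v) = (pi/3, 9/2): E = 25, F = 0, G = 1.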